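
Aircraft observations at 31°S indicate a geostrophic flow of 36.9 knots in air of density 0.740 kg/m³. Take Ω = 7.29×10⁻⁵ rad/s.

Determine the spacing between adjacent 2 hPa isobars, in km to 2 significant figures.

Coriolis parameter at 31°S:
f = 2Ω sin φ = 2 × 7.29×10⁻⁵ × sin 31° = 7.51×10⁻⁵ s⁻¹
Wind speed in SI: 36.9 knots = 19.0 m/s
Geostrophic balance rearranged: |∂P/∂n| = f ρ V_g
|∂P/∂n| = 7.51×10⁻⁵ × 0.740 × 19.0 = 1.05×10⁻³ Pa/m
Isobar spacing: Δn = ΔP/|∂P/∂n| = 200 Pa / 1.05×10⁻³ Pa/m = 189599 m ≈ 190 km

190 km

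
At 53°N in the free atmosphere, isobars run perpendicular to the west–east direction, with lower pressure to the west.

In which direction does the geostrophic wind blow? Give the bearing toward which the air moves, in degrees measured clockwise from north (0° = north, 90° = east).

The pressure-gradient force points toward the west (bearing 270°).
Geostrophic balance: in the Northern Hemisphere the Coriolis force deflects motion to the right, so the geostrophic wind blows 90° to the right of the pressure-gradient force (low pressure on the left).
Rotating 270° by 90° clockwise gives 000° — the wind blows toward the north.

000°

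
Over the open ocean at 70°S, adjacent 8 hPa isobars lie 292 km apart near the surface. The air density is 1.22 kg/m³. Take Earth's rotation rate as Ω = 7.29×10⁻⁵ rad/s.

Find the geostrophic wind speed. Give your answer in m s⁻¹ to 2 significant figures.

Coriolis parameter at 70°S:
f = 2Ω sin φ = 2 × 7.29×10⁻⁵ × sin 70° = 1.37×10⁻⁴ s⁻¹
Pressure gradient: |∂P/∂n| = 800 Pa / 292000 m = 2.74×10⁻³ Pa/m
Geostrophic balance (pressure-gradient force = Coriolis force):
V_g = (1/(fρ)) |∂P/∂n| = 2.74×10⁻³ / (1.37×10⁻⁴ × 1.22) = 16.4 m/s

16 m s⁻¹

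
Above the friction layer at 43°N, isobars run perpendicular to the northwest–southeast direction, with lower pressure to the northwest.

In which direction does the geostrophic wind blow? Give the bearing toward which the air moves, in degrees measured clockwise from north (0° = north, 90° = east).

The pressure-gradient force points toward the northwest (bearing 315°).
Geostrophic balance: in the Northern Hemisphere the Coriolis force deflects motion to the right, so the geostrophic wind blows 90° to the right of the pressure-gradient force (low pressure on the left).
Rotating 315° by 90° clockwise gives 045° — the wind blows toward the northeast.

045°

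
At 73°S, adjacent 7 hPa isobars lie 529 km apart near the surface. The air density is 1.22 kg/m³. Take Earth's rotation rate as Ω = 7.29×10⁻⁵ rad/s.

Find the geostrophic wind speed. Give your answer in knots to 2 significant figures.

15 knots

Coriolis parameter at 73°S:
f = 2Ω sin φ = 2 × 7.29×10⁻⁵ × sin 73° = 1.39×10⁻⁴ s⁻¹
Pressure gradient: |∂P/∂n| = 700 Pa / 529000 m = 1.32×10⁻³ Pa/m
Geostrophic balance (pressure-gradient force = Coriolis force):
V_g = (1/(fρ)) |∂P/∂n| = 1.32×10⁻³ / (1.39×10⁻⁴ × 1.22) = 7.78 m/s
Converting: 7.78 m/s × 1.944 = 15 knots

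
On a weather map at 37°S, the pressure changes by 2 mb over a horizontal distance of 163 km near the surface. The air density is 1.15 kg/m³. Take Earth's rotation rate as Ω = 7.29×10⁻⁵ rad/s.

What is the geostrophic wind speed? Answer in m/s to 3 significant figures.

12.2 m/s

Coriolis parameter at 37°S:
f = 2Ω sin φ = 2 × 7.29×10⁻⁵ × sin 37° = 8.77×10⁻⁵ s⁻¹
Pressure gradient: |∂P/∂n| = 200 Pa / 163000 m = 1.23×10⁻³ Pa/m
Geostrophic balance (pressure-gradient force = Coriolis force):
V_g = (1/(fρ)) |∂P/∂n| = 1.23×10⁻³ / (8.77×10⁻⁵ × 1.15) = 12.2 m/s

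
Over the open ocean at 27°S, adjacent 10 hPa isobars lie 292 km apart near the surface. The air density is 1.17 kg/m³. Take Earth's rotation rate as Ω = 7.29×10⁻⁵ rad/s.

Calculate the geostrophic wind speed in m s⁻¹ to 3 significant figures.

44.2 m s⁻¹

Coriolis parameter at 27°S:
f = 2Ω sin φ = 2 × 7.29×10⁻⁵ × sin 27° = 6.62×10⁻⁵ s⁻¹
Pressure gradient: |∂P/∂n| = 1000 Pa / 292000 m = 3.42×10⁻³ Pa/m
Geostrophic balance (pressure-gradient force = Coriolis force):
V_g = (1/(fρ)) |∂P/∂n| = 3.42×10⁻³ / (6.62×10⁻⁵ × 1.17) = 44.2 m/s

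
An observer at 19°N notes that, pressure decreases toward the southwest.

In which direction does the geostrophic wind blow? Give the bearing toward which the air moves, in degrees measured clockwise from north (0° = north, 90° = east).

The pressure-gradient force points toward the southwest (bearing 225°).
Geostrophic balance: in the Northern Hemisphere the Coriolis force deflects motion to the right, so the geostrophic wind blows 90° to the right of the pressure-gradient force (low pressure on the left).
Rotating 225° by 90° clockwise gives 315° — the wind blows toward the northwest.

315°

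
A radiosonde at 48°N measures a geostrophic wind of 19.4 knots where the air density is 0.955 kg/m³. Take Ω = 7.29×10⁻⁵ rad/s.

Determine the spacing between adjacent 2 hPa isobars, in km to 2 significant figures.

190 km

Coriolis parameter at 48°N:
f = 2Ω sin φ = 2 × 7.29×10⁻⁵ × sin 48° = 1.08×10⁻⁴ s⁻¹
Wind speed in SI: 19.4 knots = 9.98 m/s
Geostrophic balance rearranged: |∂P/∂n| = f ρ V_g
|∂P/∂n| = 1.08×10⁻⁴ × 0.955 × 9.98 = 1.03×10⁻³ Pa/m
Isobar spacing: Δn = ΔP/|∂P/∂n| = 200 Pa / 1.03×10⁻³ Pa/m = 193667 m ≈ 190 km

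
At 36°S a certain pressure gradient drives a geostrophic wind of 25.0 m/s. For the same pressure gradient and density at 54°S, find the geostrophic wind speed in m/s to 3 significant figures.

18.2 m/s

With the same pressure gradient and density, V_g ∝ 1/f ∝ 1/sin φ.
V₂ = V₁ · sin φ₁ / sin φ₂ = 25.0 × sin 36° / sin 54°
V₂ = 25.0 × 0.5878/0.8090 = 18.2 m/s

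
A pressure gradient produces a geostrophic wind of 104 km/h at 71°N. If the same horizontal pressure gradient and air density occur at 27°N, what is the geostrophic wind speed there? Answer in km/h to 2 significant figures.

220 km/h

With the same pressure gradient and density, V_g ∝ 1/f ∝ 1/sin φ.
V₂ = V₁ · sin φ₁ / sin φ₂ = 104 × sin 71° / sin 27°
V₂ = 104 × 0.9455/0.4540 = 220 km/h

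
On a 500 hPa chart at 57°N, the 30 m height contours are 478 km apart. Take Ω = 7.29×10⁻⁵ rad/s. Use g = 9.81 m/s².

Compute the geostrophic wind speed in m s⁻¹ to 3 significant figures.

Coriolis parameter at 57°N:
f = 2Ω sin φ = 2 × 7.29×10⁻⁵ × sin 57° = 1.22×10⁻⁴ s⁻¹
Height gradient: |∂Z/∂n| = 30 m / 478000 m = 6.28×10⁻⁵
On a pressure surface, geostrophic balance gives V_g = (g/f)|∂Z/∂n|:
V_g = 9.81 × 6.28×10⁻⁵ / 1.22×10⁻⁴ = 5.04 m/s

5.04 m s⁻¹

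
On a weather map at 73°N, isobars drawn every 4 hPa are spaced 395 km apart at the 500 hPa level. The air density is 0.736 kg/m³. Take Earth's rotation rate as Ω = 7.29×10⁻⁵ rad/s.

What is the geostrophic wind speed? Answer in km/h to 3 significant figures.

Coriolis parameter at 73°N:
f = 2Ω sin φ = 2 × 7.29×10⁻⁵ × sin 73° = 1.39×10⁻⁴ s⁻¹
Pressure gradient: |∂P/∂n| = 400 Pa / 395000 m = 1.01×10⁻³ Pa/m
Geostrophic balance (pressure-gradient force = Coriolis force):
V_g = (1/(fρ)) |∂P/∂n| = 1.01×10⁻³ / (1.39×10⁻⁴ × 0.736) = 9.87 m/s
Converting: 9.87 m/s × 3.6 = 35.5 km/h

35.5 km/h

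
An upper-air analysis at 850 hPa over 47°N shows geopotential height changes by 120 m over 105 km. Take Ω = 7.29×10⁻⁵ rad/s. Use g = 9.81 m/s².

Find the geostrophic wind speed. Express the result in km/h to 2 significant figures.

380 km/h

Coriolis parameter at 47°N:
f = 2Ω sin φ = 2 × 7.29×10⁻⁵ × sin 47° = 1.07×10⁻⁴ s⁻¹
Height gradient: |∂Z/∂n| = 120 m / 105000 m = 1.14×10⁻³
On a pressure surface, geostrophic balance gives V_g = (g/f)|∂Z/∂n|:
V_g = 9.81 × 1.14×10⁻³ / 1.07×10⁻⁴ = 105 m/s
Converting: 105 m/s × 3.6 = 380 km/h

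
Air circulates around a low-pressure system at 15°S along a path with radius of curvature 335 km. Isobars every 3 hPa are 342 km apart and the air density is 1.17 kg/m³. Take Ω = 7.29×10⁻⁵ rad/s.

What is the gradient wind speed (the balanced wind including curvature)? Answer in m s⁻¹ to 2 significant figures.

11 m s⁻¹

Coriolis parameter at 15°S:
f = 2Ω sin φ = 2 × 7.29×10⁻⁵ × sin 15° = 3.77×10⁻⁵ s⁻¹
Pressure gradient: |∂P/∂n| = 300 Pa / 342000 m = 8.77×10⁻⁴ Pa/m
Geostrophic speed: V_g = |∂P/∂n|/(fρ) = 8.77×10⁻⁴/(3.77×10⁻⁵ × 1.17) = 19.9 m/s
Around a low, centrifugal force acts outward with Coriolis, so pressure-gradient force balances both:
(1/ρ)|∂P/∂n| = fV + V²/R  →  V² + fR·V − fR·V_g = 0
With fR = 3.77×10⁻⁵ × 335×10³ m = 12.6 m/s:
V = [−fR + √((fR)² + 4 fR V_g)]/2 = [−12.6 + √(12.6² + 4×12.6×19.9)]/2 = 10.7 m/s
Subgeostrophic (V < V_g = 19.9 m/s), as expected around a low.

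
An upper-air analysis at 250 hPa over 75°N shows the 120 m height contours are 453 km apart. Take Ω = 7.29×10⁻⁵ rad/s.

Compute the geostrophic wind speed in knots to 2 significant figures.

36 knots

Coriolis parameter at 75°N:
f = 2Ω sin φ = 2 × 7.29×10⁻⁵ × sin 75° = 1.41×10⁻⁴ s⁻¹
Height gradient: |∂Z/∂n| = 120 m / 453000 m = 2.65×10⁻⁴
On a pressure surface, geostrophic balance gives V_g = (g/f)|∂Z/∂n|:
V_g = 9.81 × 2.65×10⁻⁴ / 1.41×10⁻⁴ = 18.5 m/s
Converting: 18.5 m/s × 1.944 = 36 knots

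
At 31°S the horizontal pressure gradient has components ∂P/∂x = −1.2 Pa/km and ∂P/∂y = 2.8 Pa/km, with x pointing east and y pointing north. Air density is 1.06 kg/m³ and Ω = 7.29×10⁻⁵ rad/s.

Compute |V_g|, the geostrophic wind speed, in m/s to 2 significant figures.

Coriolis parameter at 31°S:
f = 2Ω sin φ = 2 × 7.29×10⁻⁵ × sin 31° = 7.51×10⁻⁵ s⁻¹
In the Southern Hemisphere f is negative: f = −7.51×10⁻⁵ s⁻¹.
Component geostrophic relations (x east, y north):
u_g = −(1/(fρ)) ∂P/∂y,  v_g = (1/(fρ)) ∂P/∂x
u_g = −(2.8×10⁻³)/(−7.51×10⁻⁵ × 1.06) = 35.2 m/s;  v_g = (−1.2×10⁻³)/(−7.51×10⁻⁵ × 1.06) = 15.1 m/s
|V_g| = √(u_g² + v_g²) = 38.3 m/s

38 m/s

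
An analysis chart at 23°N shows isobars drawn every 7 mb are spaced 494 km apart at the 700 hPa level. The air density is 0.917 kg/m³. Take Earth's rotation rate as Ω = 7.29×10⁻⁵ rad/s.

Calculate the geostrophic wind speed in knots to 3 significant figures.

52.7 knots

Coriolis parameter at 23°N:
f = 2Ω sin φ = 2 × 7.29×10⁻⁵ × sin 23° = 5.70×10⁻⁵ s⁻¹
Pressure gradient: |∂P/∂n| = 700 Pa / 494000 m = 1.42×10⁻³ Pa/m
Geostrophic balance (pressure-gradient force = Coriolis force):
V_g = (1/(fρ)) |∂P/∂n| = 1.42×10⁻³ / (5.70×10⁻⁵ × 0.917) = 27.1 m/s
Converting: 27.1 m/s × 1.944 = 52.7 knots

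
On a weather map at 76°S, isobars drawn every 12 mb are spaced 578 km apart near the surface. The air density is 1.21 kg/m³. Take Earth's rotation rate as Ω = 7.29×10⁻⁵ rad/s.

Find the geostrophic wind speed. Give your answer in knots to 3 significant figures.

Coriolis parameter at 76°S:
f = 2Ω sin φ = 2 × 7.29×10⁻⁵ × sin 76° = 1.41×10⁻⁴ s⁻¹
Pressure gradient: |∂P/∂n| = 1200 Pa / 578000 m = 2.08×10⁻³ Pa/m
Geostrophic balance (pressure-gradient force = Coriolis force):
V_g = (1/(fρ)) |∂P/∂n| = 2.08×10⁻³ / (1.41×10⁻⁴ × 1.21) = 12.1 m/s
Converting: 12.1 m/s × 1.944 = 23.6 knots

23.6 knots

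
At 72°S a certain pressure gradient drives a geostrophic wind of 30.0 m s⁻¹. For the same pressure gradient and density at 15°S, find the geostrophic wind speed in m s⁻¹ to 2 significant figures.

110 m s⁻¹

With the same pressure gradient and density, V_g ∝ 1/f ∝ 1/sin φ.
V₂ = V₁ · sin φ₁ / sin φ₂ = 30.0 × sin 72° / sin 15°
V₂ = 30.0 × 0.9511/0.2588 = 110 m s⁻¹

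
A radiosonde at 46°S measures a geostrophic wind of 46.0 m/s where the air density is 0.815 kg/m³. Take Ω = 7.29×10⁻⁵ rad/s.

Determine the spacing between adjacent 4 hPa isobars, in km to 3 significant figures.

Coriolis parameter at 46°S:
f = 2Ω sin φ = 2 × 7.29×10⁻⁵ × sin 46° = 1.05×10⁻⁴ s⁻¹
Geostrophic balance rearranged: |∂P/∂n| = f ρ V_g
|∂P/∂n| = 1.05×10⁻⁴ × 0.815 × 46.0 = 3.93×10⁻³ Pa/m
Isobar spacing: Δn = ΔP/|∂P/∂n| = 400 Pa / 3.93×10⁻³ Pa/m = 101731 m ≈ 102 km

102 km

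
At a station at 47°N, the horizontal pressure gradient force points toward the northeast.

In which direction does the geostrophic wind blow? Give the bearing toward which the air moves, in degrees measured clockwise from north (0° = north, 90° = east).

The pressure-gradient force points toward the northeast (bearing 045°).
Geostrophic balance: in the Northern Hemisphere the Coriolis force deflects motion to the right, so the geostrophic wind blows 90° to the right of the pressure-gradient force (low pressure on the left).
Rotating 045° by 90° clockwise gives 135° — the wind blows toward the southeast.

135°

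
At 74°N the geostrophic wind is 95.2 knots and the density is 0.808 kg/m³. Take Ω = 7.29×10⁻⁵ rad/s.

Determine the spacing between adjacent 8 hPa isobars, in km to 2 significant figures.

140 km

Coriolis parameter at 74°N:
f = 2Ω sin φ = 2 × 7.29×10⁻⁵ × sin 74° = 1.40×10⁻⁴ s⁻¹
Wind speed in SI: 95.2 knots = 49.0 m/s
Geostrophic balance rearranged: |∂P/∂n| = f ρ V_g
|∂P/∂n| = 1.40×10⁻⁴ × 0.808 × 49.0 = 5.55×10⁻³ Pa/m
Isobar spacing: Δn = ΔP/|∂P/∂n| = 800 Pa / 5.55×10⁻³ Pa/m = 144246 m ≈ 140 km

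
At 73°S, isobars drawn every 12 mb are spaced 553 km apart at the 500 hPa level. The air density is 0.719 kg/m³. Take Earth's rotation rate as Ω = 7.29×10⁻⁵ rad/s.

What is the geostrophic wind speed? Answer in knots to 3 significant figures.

Coriolis parameter at 73°S:
f = 2Ω sin φ = 2 × 7.29×10⁻⁵ × sin 73° = 1.39×10⁻⁴ s⁻¹
Pressure gradient: |∂P/∂n| = 1200 Pa / 553000 m = 2.17×10⁻³ Pa/m
Geostrophic balance (pressure-gradient force = Coriolis force):
V_g = (1/(fρ)) |∂P/∂n| = 2.17×10⁻³ / (1.39×10⁻⁴ × 0.719) = 21.6 m/s
Converting: 21.6 m/s × 1.944 = 42.1 knots

42.1 knots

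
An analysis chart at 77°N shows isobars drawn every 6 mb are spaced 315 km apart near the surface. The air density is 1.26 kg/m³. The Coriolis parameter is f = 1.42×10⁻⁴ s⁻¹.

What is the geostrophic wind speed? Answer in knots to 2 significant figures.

21 knots

Pressure gradient: |∂P/∂n| = 600 Pa / 315000 m = 1.90×10⁻³ Pa/m
Geostrophic balance (pressure-gradient force = Coriolis force):
V_g = (1/(fρ)) |∂P/∂n| = 1.90×10⁻³ / (1.42×10⁻⁴ × 1.26) = 10.6 m/s
Converting: 10.6 m/s × 1.944 = 21 knots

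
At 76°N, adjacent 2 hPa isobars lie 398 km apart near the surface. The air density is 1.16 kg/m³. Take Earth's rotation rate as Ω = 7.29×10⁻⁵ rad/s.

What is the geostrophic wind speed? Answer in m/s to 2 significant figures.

3.1 m/s

Coriolis parameter at 76°N:
f = 2Ω sin φ = 2 × 7.29×10⁻⁵ × sin 76° = 1.41×10⁻⁴ s⁻¹
Pressure gradient: |∂P/∂n| = 200 Pa / 398000 m = 5.03×10⁻⁴ Pa/m
Geostrophic balance (pressure-gradient force = Coriolis force):
V_g = (1/(fρ)) |∂P/∂n| = 5.03×10⁻⁴ / (1.41×10⁻⁴ × 1.16) = 3.06 m/s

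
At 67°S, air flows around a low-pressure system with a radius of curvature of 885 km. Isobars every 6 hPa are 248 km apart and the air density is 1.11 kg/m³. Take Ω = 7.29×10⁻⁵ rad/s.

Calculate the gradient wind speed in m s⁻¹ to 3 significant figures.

Coriolis parameter at 67°S:
f = 2Ω sin φ = 2 × 7.29×10⁻⁵ × sin 67° = 1.34×10⁻⁴ s⁻¹
Pressure gradient: |∂P/∂n| = 600 Pa / 248000 m = 2.42×10⁻³ Pa/m
Geostrophic speed: V_g = |∂P/∂n|/(fρ) = 2.42×10⁻³/(1.34×10⁻⁴ × 1.11) = 16.2 m/s
Around a low, centrifugal force acts outward with Coriolis, so pressure-gradient force balances both:
(1/ρ)|∂P/∂n| = fV + V²/R  →  V² + fR·V − fR·V_g = 0
With fR = 1.34×10⁻⁴ × 885×10³ m = 119 m/s:
V = [−fR + √((fR)² + 4 fR V_g)]/2 = [−119 + √(119² + 4×119×16.2)]/2 = 14.5 m/s
Subgeostrophic (V < V_g = 16.2 m/s), as expected around a low.

14.5 m s⁻¹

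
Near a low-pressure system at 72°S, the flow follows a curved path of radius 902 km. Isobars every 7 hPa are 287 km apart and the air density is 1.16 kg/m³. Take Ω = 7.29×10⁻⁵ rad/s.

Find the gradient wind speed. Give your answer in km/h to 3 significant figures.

Coriolis parameter at 72°S:
f = 2Ω sin φ = 2 × 7.29×10⁻⁵ × sin 72° = 1.39×10⁻⁴ s⁻¹
Pressure gradient: |∂P/∂n| = 700 Pa / 287000 m = 2.44×10⁻³ Pa/m
Geostrophic speed: V_g = |∂P/∂n|/(fρ) = 2.44×10⁻³/(1.39×10⁻⁴ × 1.16) = 15.2 m/s
Around a low, centrifugal force acts outward with Coriolis, so pressure-gradient force balances both:
(1/ρ)|∂P/∂n| = fV + V²/R  →  V² + fR·V − fR·V_g = 0
With fR = 1.39×10⁻⁴ × 902×10³ m = 125 m/s:
V = [−fR + √((fR)² + 4 fR V_g)]/2 = [−125 + √(125² + 4×125×15.2)]/2 = 13.7 m/s
Subgeostrophic (V < V_g = 15.2 m/s), as expected around a low.
Converting: 13.7 m/s × 3.6 = 49.2 km/h

49.2 km/h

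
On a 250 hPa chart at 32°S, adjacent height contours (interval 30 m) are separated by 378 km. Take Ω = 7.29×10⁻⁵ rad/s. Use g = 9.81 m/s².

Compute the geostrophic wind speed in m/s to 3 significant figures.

10.1 m/s

Coriolis parameter at 32°S:
f = 2Ω sin φ = 2 × 7.29×10⁻⁵ × sin 32° = 7.73×10⁻⁵ s⁻¹
Height gradient: |∂Z/∂n| = 30 m / 378000 m = 7.94×10⁻⁵
On a pressure surface, geostrophic balance gives V_g = (g/f)|∂Z/∂n|:
V_g = 9.81 × 7.94×10⁻⁵ / 7.73×10⁻⁵ = 10.1 m/s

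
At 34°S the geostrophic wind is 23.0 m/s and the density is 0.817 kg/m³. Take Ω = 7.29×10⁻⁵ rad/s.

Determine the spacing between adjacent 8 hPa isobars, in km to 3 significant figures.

Coriolis parameter at 34°S:
f = 2Ω sin φ = 2 × 7.29×10⁻⁵ × sin 34° = 8.15×10⁻⁵ s⁻¹
Geostrophic balance rearranged: |∂P/∂n| = f ρ V_g
|∂P/∂n| = 8.15×10⁻⁵ × 0.817 × 23.0 = 1.53×10⁻³ Pa/m
Isobar spacing: Δn = ΔP/|∂P/∂n| = 800 Pa / 1.53×10⁻³ Pa/m = 522181 m ≈ 522 km

522 km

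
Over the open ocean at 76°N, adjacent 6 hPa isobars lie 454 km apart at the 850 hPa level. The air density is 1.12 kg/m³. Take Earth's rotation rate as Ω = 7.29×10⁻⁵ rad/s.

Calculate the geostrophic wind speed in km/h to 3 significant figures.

30.0 km/h

Coriolis parameter at 76°N:
f = 2Ω sin φ = 2 × 7.29×10⁻⁵ × sin 76° = 1.41×10⁻⁴ s⁻¹
Pressure gradient: |∂P/∂n| = 600 Pa / 454000 m = 1.32×10⁻³ Pa/m
Geostrophic balance (pressure-gradient force = Coriolis force):
V_g = (1/(fρ)) |∂P/∂n| = 1.32×10⁻³ / (1.41×10⁻⁴ × 1.12) = 8.34 m/s
Converting: 8.34 m/s × 3.6 = 30.0 km/h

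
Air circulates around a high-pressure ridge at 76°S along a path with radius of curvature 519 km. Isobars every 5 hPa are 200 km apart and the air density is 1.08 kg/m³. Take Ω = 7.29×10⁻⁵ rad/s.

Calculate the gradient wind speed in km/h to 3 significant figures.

Coriolis parameter at 76°S:
f = 2Ω sin φ = 2 × 7.29×10⁻⁵ × sin 76° = 1.41×10⁻⁴ s⁻¹
Pressure gradient: |∂P/∂n| = 500 Pa / 200000 m = 2.50×10⁻³ Pa/m
Geostrophic speed: V_g = |∂P/∂n|/(fρ) = 2.50×10⁻³/(1.41×10⁻⁴ × 1.08) = 16.4 m/s
Around a high, pressure-gradient force acts outward with centrifugal, so Coriolis balances both:
fV = (1/ρ)|∂P/∂n| + V²/R  →  V² − fR·V + fR·V_g = 0
With fR = 1.41×10⁻⁴ × 519×10³ m = 73.4 m/s:
V = [fR − √((fR)² − 4 fR V_g)]/2 = [73.4 − √(73.4² − 4×73.4×16.4)]/2 = 24.6 m/s
Supergeostrophic (V > V_g = 16.4 m/s), as expected around a high.
Converting: 24.6 m/s × 3.6 = 88.6 km/h

88.6 km/h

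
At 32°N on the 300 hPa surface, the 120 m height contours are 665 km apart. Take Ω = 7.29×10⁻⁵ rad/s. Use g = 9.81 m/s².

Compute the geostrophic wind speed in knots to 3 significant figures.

Coriolis parameter at 32°N:
f = 2Ω sin φ = 2 × 7.29×10⁻⁵ × sin 32° = 7.73×10⁻⁵ s⁻¹
Height gradient: |∂Z/∂n| = 120 m / 665000 m = 1.80×10⁻⁴
On a pressure surface, geostrophic balance gives V_g = (g/f)|∂Z/∂n|:
V_g = 9.81 × 1.80×10⁻⁴ / 7.73×10⁻⁵ = 22.9 m/s
Converting: 22.9 m/s × 1.944 = 44.5 knots

44.5 knots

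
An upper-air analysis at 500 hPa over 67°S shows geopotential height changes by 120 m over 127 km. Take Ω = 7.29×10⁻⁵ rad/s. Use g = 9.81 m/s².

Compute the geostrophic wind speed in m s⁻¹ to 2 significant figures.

69 m s⁻¹

Coriolis parameter at 67°S:
f = 2Ω sin φ = 2 × 7.29×10⁻⁵ × sin 67° = 1.34×10⁻⁴ s⁻¹
Height gradient: |∂Z/∂n| = 120 m / 127000 m = 9.45×10⁻⁴
On a pressure surface, geostrophic balance gives V_g = (g/f)|∂Z/∂n|:
V_g = 9.81 × 9.45×10⁻⁴ / 1.34×10⁻⁴ = 69.1 m/s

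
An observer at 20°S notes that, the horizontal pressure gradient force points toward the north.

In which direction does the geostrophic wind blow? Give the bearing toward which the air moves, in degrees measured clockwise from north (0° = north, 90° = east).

The pressure-gradient force points toward the north (bearing 000°).
Geostrophic balance: in the Southern Hemisphere the Coriolis force deflects motion to the left, so the geostrophic wind blows 90° to the left of the pressure-gradient force (low pressure on the right).
Rotating 000° by 90° counterclockwise gives 270° — the wind blows toward the west.

270°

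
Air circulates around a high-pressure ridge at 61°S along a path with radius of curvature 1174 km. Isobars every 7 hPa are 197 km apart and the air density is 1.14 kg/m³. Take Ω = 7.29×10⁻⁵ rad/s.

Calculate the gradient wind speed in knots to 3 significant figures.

Coriolis parameter at 61°S:
f = 2Ω sin φ = 2 × 7.29×10⁻⁵ × sin 61° = 1.28×10⁻⁴ s⁻¹
Pressure gradient: |∂P/∂n| = 700 Pa / 197000 m = 3.55×10⁻³ Pa/m
Geostrophic speed: V_g = |∂P/∂n|/(fρ) = 3.55×10⁻³/(1.28×10⁻⁴ × 1.14) = 24.4 m/s
Around a high, pressure-gradient force acts outward with centrifugal, so Coriolis balances both:
fV = (1/ρ)|∂P/∂n| + V²/R  →  V² − fR·V + fR·V_g = 0
With fR = 1.28×10⁻⁴ × 1174×10³ m = 150 m/s:
V = [fR − √((fR)² − 4 fR V_g)]/2 = [150 − √(150² − 4×150×24.4)]/2 = 30.8 m/s
Supergeostrophic (V > V_g = 24.4 m/s), as expected around a high.
Converting: 30.8 m/s × 1.944 = 59.8 knots

59.8 knots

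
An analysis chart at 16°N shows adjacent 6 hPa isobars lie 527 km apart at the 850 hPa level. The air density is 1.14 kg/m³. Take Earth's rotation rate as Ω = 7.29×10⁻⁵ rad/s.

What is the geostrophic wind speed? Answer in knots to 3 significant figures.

48.3 knots

Coriolis parameter at 16°N:
f = 2Ω sin φ = 2 × 7.29×10⁻⁵ × sin 16° = 4.02×10⁻⁵ s⁻¹
Pressure gradient: |∂P/∂n| = 600 Pa / 527000 m = 1.14×10⁻³ Pa/m
Geostrophic balance (pressure-gradient force = Coriolis force):
V_g = (1/(fρ)) |∂P/∂n| = 1.14×10⁻³ / (4.02×10⁻⁵ × 1.14) = 24.9 m/s
Converting: 24.9 m/s × 1.944 = 48.3 knots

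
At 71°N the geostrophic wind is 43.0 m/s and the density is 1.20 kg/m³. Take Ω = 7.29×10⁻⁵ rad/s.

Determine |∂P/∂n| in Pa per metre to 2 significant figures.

7.1×10⁻³ Pa/m

Coriolis parameter at 71°N:
f = 2Ω sin φ = 2 × 7.29×10⁻⁵ × sin 71° = 1.38×10⁻⁴ s⁻¹
Geostrophic balance rearranged: |∂P/∂n| = f ρ V_g
|∂P/∂n| = 1.38×10⁻⁴ × 1.20 × 43.0 = 7.11×10⁻³ Pa/m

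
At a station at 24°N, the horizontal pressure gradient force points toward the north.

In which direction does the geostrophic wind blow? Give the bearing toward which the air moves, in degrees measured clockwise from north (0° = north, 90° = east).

090°

The pressure-gradient force points toward the north (bearing 000°).
Geostrophic balance: in the Northern Hemisphere the Coriolis force deflects motion to the right, so the geostrophic wind blows 90° to the right of the pressure-gradient force (low pressure on the left).
Rotating 000° by 90° clockwise gives 090° — the wind blows toward the east.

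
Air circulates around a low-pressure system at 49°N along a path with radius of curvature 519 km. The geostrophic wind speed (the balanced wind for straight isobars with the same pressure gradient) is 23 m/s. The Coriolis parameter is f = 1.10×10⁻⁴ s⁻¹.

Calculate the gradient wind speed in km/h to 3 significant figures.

63.3 km/h

Around a low, centrifugal force acts outward with Coriolis, so pressure-gradient force balances both:
(1/ρ)|∂P/∂n| = fV + V²/R  →  V² + fR·V − fR·V_g = 0
With fR = 1.10×10⁻⁴ × 519×10³ m = 57.1 m/s:
V = [−fR + √((fR)² + 4 fR V_g)]/2 = [−57.1 + √(57.1² + 4×57.1×23)]/2 = 17.6 m/s
Subgeostrophic (V < V_g = 23 m/s), as expected around a low.
Converting: 17.6 m/s × 3.6 = 63.3 km/h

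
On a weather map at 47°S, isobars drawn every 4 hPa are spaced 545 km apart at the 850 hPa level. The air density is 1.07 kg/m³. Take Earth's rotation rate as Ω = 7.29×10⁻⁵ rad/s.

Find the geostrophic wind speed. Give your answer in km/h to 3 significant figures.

Coriolis parameter at 47°S:
f = 2Ω sin φ = 2 × 7.29×10⁻⁵ × sin 47° = 1.07×10⁻⁴ s⁻¹
Pressure gradient: |∂P/∂n| = 400 Pa / 545000 m = 7.34×10⁻⁴ Pa/m
Geostrophic balance (pressure-gradient force = Coriolis force):
V_g = (1/(fρ)) |∂P/∂n| = 7.34×10⁻⁴ / (1.07×10⁻⁴ × 1.07) = 6.43 m/s
Converting: 6.43 m/s × 3.6 = 23.2 km/h

23.2 km/h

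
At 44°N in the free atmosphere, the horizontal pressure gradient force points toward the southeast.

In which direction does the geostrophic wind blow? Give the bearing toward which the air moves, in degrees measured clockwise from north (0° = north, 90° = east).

225°

The pressure-gradient force points toward the southeast (bearing 135°).
Geostrophic balance: in the Northern Hemisphere the Coriolis force deflects motion to the right, so the geostrophic wind blows 90° to the right of the pressure-gradient force (low pressure on the left).
Rotating 135° by 90° clockwise gives 225° — the wind blows toward the southwest.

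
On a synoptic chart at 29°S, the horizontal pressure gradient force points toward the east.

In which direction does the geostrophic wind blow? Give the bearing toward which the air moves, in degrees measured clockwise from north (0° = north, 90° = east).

The pressure-gradient force points toward the east (bearing 090°).
Geostrophic balance: in the Southern Hemisphere the Coriolis force deflects motion to the left, so the geostrophic wind blows 90° to the left of the pressure-gradient force (low pressure on the right).
Rotating 090° by 90° counterclockwise gives 000° — the wind blows toward the north.

000°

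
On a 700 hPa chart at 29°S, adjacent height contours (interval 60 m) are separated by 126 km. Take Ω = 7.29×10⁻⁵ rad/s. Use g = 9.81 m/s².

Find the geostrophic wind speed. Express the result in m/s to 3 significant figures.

66.1 m/s

Coriolis parameter at 29°S:
f = 2Ω sin φ = 2 × 7.29×10⁻⁵ × sin 29° = 7.07×10⁻⁵ s⁻¹
Height gradient: |∂Z/∂n| = 60 m / 126000 m = 4.76×10⁻⁴
On a pressure surface, geostrophic balance gives V_g = (g/f)|∂Z/∂n|:
V_g = 9.81 × 4.76×10⁻⁴ / 7.07×10⁻⁵ = 66.1 m/s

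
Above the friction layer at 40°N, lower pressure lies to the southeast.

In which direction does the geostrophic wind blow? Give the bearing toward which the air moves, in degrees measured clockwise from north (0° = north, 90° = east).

The pressure-gradient force points toward the southeast (bearing 135°).
Geostrophic balance: in the Northern Hemisphere the Coriolis force deflects motion to the right, so the geostrophic wind blows 90° to the right of the pressure-gradient force (low pressure on the left).
Rotating 135° by 90° clockwise gives 225° — the wind blows toward the southwest.

225°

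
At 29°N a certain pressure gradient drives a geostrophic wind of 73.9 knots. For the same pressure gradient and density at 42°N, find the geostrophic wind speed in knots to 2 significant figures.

With the same pressure gradient and density, V_g ∝ 1/f ∝ 1/sin φ.
V₂ = V₁ · sin φ₁ / sin φ₂ = 73.9 × sin 29° / sin 42°
V₂ = 73.9 × 0.4848/0.6691 = 54 knots

54 knots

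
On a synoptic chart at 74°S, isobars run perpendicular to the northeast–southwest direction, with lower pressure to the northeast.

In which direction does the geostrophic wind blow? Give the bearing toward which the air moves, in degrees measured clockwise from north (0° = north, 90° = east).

The pressure-gradient force points toward the northeast (bearing 045°).
Geostrophic balance: in the Southern Hemisphere the Coriolis force deflects motion to the left, so the geostrophic wind blows 90° to the left of the pressure-gradient force (low pressure on the right).
Rotating 045° by 90° counterclockwise gives 315° — the wind blows toward the northwest.

315°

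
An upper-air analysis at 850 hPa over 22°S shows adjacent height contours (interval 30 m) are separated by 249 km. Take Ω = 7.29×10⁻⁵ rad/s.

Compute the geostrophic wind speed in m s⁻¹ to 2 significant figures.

22 m s⁻¹

Coriolis parameter at 22°S:
f = 2Ω sin φ = 2 × 7.29×10⁻⁵ × sin 22° = 5.46×10⁻⁵ s⁻¹
Height gradient: |∂Z/∂n| = 30 m / 249000 m = 1.20×10⁻⁴
On a pressure surface, geostrophic balance gives V_g = (g/f)|∂Z/∂n|:
V_g = 9.81 × 1.20×10⁻⁴ / 5.46×10⁻⁵ = 21.6 m/s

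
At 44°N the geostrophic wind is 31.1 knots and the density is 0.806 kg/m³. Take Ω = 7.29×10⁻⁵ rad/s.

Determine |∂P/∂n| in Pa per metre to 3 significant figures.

Coriolis parameter at 44°N:
f = 2Ω sin φ = 2 × 7.29×10⁻⁵ × sin 44° = 1.01×10⁻⁴ s⁻¹
Wind speed in SI: 31.1 knots = 16.0 m/s
Geostrophic balance rearranged: |∂P/∂n| = f ρ V_g
|∂P/∂n| = 1.01×10⁻⁴ × 0.806 × 16.0 = 1.31×10⁻³ Pa/m

1.31×10⁻³ Pa/m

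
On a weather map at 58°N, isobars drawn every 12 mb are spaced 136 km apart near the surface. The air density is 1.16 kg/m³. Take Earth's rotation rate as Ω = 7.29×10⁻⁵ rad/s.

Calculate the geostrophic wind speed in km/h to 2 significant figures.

Coriolis parameter at 58°N:
f = 2Ω sin φ = 2 × 7.29×10⁻⁵ × sin 58° = 1.24×10⁻⁴ s⁻¹
Pressure gradient: |∂P/∂n| = 1200 Pa / 136000 m = 8.82×10⁻³ Pa/m
Geostrophic balance (pressure-gradient force = Coriolis force):
V_g = (1/(fρ)) |∂P/∂n| = 8.82×10⁻³ / (1.24×10⁻⁴ × 1.16) = 61.5 m/s
Converting: 61.5 m/s × 3.6 = 220 km/h

220 km/h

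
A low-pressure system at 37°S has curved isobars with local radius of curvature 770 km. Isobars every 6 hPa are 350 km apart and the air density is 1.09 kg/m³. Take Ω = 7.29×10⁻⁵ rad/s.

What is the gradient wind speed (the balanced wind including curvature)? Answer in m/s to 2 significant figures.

15 m/s

Coriolis parameter at 37°S:
f = 2Ω sin φ = 2 × 7.29×10⁻⁵ × sin 37° = 8.77×10⁻⁵ s⁻¹
Pressure gradient: |∂P/∂n| = 600 Pa / 350000 m = 1.71×10⁻³ Pa/m
Geostrophic speed: V_g = |∂P/∂n|/(fρ) = 1.71×10⁻³/(8.77×10⁻⁵ × 1.09) = 17.9 m/s
Around a low, centrifugal force acts outward with Coriolis, so pressure-gradient force balances both:
(1/ρ)|∂P/∂n| = fV + V²/R  →  V² + fR·V − fR·V_g = 0
With fR = 8.77×10⁻⁵ × 770×10³ m = 67.6 m/s:
V = [−fR + √((fR)² + 4 fR V_g)]/2 = [−67.6 + √(67.6² + 4×67.6×17.9)]/2 = 14.7 m/s
Subgeostrophic (V < V_g = 17.9 m/s), as expected around a low.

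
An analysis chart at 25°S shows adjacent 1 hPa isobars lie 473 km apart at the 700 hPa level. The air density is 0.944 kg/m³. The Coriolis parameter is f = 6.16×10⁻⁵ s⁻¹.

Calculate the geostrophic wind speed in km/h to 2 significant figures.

13 km/h

Pressure gradient: |∂P/∂n| = 100 Pa / 473000 m = 2.11×10⁻⁴ Pa/m
Geostrophic balance (pressure-gradient force = Coriolis force):
V_g = (1/(fρ)) |∂P/∂n| = 2.11×10⁻⁴ / (6.16×10⁻⁵ × 0.944) = 3.64 m/s
Converting: 3.64 m/s × 3.6 = 13 km/h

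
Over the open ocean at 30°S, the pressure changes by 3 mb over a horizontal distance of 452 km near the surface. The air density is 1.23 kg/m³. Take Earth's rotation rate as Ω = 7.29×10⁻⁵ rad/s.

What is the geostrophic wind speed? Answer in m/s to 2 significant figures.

Coriolis parameter at 30°S:
f = 2Ω sin φ = 2 × 7.29×10⁻⁵ × sin 30° = 7.29×10⁻⁵ s⁻¹
Pressure gradient: |∂P/∂n| = 300 Pa / 452000 m = 6.64×10⁻⁴ Pa/m
Geostrophic balance (pressure-gradient force = Coriolis force):
V_g = (1/(fρ)) |∂P/∂n| = 6.64×10⁻⁴ / (7.29×10⁻⁵ × 1.23) = 7.40 m/s

7.4 m/s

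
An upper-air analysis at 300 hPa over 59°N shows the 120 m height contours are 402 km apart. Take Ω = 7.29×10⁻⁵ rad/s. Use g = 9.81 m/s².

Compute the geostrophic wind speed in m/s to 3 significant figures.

23.4 m/s

Coriolis parameter at 59°N:
f = 2Ω sin φ = 2 × 7.29×10⁻⁵ × sin 59° = 1.25×10⁻⁴ s⁻¹
Height gradient: |∂Z/∂n| = 120 m / 402000 m = 2.99×10⁻⁴
On a pressure surface, geostrophic balance gives V_g = (g/f)|∂Z/∂n|:
V_g = 9.81 × 2.99×10⁻⁴ / 1.25×10⁻⁴ = 23.4 m/s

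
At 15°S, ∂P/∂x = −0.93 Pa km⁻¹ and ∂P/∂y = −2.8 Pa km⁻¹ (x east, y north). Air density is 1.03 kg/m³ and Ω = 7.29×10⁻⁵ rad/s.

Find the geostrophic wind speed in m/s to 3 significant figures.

75.9 m/s

Coriolis parameter at 15°S:
f = 2Ω sin φ = 2 × 7.29×10⁻⁵ × sin 15° = 3.77×10⁻⁵ s⁻¹
In the Southern Hemisphere f is negative: f = −3.77×10⁻⁵ s⁻¹.
Component geostrophic relations (x east, y north):
u_g = −(1/(fρ)) ∂P/∂y,  v_g = (1/(fρ)) ∂P/∂x
u_g = −(−2.8×10⁻³)/(−3.77×10⁻⁵ × 1.03) = −72.0 m/s;  v_g = (−0.93×10⁻³)/(−3.77×10⁻⁵ × 1.03) = 23.9 m/s
|V_g| = √(u_g² + v_g²) = 75.9 m/s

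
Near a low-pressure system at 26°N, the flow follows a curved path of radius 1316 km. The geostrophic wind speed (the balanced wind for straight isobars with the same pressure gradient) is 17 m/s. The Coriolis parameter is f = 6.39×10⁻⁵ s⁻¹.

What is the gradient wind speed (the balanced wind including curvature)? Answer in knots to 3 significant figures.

Around a low, centrifugal force acts outward with Coriolis, so pressure-gradient force balances both:
(1/ρ)|∂P/∂n| = fV + V²/R  →  V² + fR·V − fR·V_g = 0
With fR = 6.39×10⁻⁵ × 1316×10³ m = 84.1 m/s:
V = [−fR + √((fR)² + 4 fR V_g)]/2 = [−84.1 + √(84.1² + 4×84.1×17)]/2 = 14.5 m/s
Subgeostrophic (V < V_g = 17 m/s), as expected around a low.
Converting: 14.5 m/s × 1.944 = 28.2 knots

28.2 knots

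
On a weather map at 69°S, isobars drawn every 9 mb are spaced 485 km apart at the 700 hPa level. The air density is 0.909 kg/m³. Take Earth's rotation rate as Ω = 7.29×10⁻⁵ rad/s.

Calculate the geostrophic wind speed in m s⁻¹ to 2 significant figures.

Coriolis parameter at 69°S:
f = 2Ω sin φ = 2 × 7.29×10⁻⁵ × sin 69° = 1.36×10⁻⁴ s⁻¹
Pressure gradient: |∂P/∂n| = 900 Pa / 485000 m = 1.86×10⁻³ Pa/m
Geostrophic balance (pressure-gradient force = Coriolis force):
V_g = (1/(fρ)) |∂P/∂n| = 1.86×10⁻³ / (1.36×10⁻⁴ × 0.909) = 15.0 m/s

15 m s⁻¹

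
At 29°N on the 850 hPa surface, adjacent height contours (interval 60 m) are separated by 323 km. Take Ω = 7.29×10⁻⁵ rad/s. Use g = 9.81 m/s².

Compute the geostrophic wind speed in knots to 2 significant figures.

Coriolis parameter at 29°N:
f = 2Ω sin φ = 2 × 7.29×10⁻⁵ × sin 29° = 7.07×10⁻⁵ s⁻¹
Height gradient: |∂Z/∂n| = 60 m / 323000 m = 1.86×10⁻⁴
On a pressure surface, geostrophic balance gives V_g = (g/f)|∂Z/∂n|:
V_g = 9.81 × 1.86×10⁻⁴ / 7.07×10⁻⁵ = 25.8 m/s
Converting: 25.8 m/s × 1.944 = 50 knots

50 knots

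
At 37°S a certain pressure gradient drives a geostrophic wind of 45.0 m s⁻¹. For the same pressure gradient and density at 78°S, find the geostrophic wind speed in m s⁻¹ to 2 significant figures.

With the same pressure gradient and density, V_g ∝ 1/f ∝ 1/sin φ.
V₂ = V₁ · sin φ₁ / sin φ₂ = 45.0 × sin 37° / sin 78°
V₂ = 45.0 × 0.6018/0.9781 = 28 m s⁻¹

28 m s⁻¹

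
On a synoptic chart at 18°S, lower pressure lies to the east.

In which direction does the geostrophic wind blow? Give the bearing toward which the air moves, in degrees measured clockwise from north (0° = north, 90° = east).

000°

The pressure-gradient force points toward the east (bearing 090°).
Geostrophic balance: in the Southern Hemisphere the Coriolis force deflects motion to the left, so the geostrophic wind blows 90° to the left of the pressure-gradient force (low pressure on the right).
Rotating 090° by 90° counterclockwise gives 000° — the wind blows toward the north.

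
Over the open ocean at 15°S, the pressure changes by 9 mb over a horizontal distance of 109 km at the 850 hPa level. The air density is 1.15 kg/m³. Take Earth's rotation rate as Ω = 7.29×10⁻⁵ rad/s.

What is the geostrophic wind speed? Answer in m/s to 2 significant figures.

190 m/s

Coriolis parameter at 15°S:
f = 2Ω sin φ = 2 × 7.29×10⁻⁵ × sin 15° = 3.77×10⁻⁵ s⁻¹
Pressure gradient: |∂P/∂n| = 900 Pa / 109000 m = 8.26×10⁻³ Pa/m
Geostrophic balance (pressure-gradient force = Coriolis force):
V_g = (1/(fρ)) |∂P/∂n| = 8.26×10⁻³ / (3.77×10⁻⁵ × 1.15) = 190 m/s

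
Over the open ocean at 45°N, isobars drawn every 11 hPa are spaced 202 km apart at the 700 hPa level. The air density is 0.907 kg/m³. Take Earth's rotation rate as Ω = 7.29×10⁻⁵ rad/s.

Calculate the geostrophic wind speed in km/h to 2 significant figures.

Coriolis parameter at 45°N:
f = 2Ω sin φ = 2 × 7.29×10⁻⁵ × sin 45° = 1.03×10⁻⁴ s⁻¹
Pressure gradient: |∂P/∂n| = 1100 Pa / 202000 m = 5.45×10⁻³ Pa/m
Geostrophic balance (pressure-gradient force = Coriolis force):
V_g = (1/(fρ)) |∂P/∂n| = 5.45×10⁻³ / (1.03×10⁻⁴ × 0.907) = 58.2 m/s
Converting: 58.2 m/s × 3.6 = 210 km/h

210 km/h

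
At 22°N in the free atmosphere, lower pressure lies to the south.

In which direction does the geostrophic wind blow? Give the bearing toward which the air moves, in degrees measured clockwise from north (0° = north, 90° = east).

270°

The pressure-gradient force points toward the south (bearing 180°).
Geostrophic balance: in the Northern Hemisphere the Coriolis force deflects motion to the right, so the geostrophic wind blows 90° to the right of the pressure-gradient force (low pressure on the left).
Rotating 180° by 90° clockwise gives 270° — the wind blows toward the west.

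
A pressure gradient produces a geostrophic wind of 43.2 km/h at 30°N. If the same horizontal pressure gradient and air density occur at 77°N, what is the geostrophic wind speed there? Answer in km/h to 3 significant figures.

With the same pressure gradient and density, V_g ∝ 1/f ∝ 1/sin φ.
V₂ = V₁ · sin φ₁ / sin φ₂ = 43.2 × sin 30° / sin 77°
V₂ = 43.2 × 0.5000/0.9744 = 22.2 km/h

22.2 km/h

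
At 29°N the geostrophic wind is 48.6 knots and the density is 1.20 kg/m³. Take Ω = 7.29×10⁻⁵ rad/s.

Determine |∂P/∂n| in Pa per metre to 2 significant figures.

Coriolis parameter at 29°N:
f = 2Ω sin φ = 2 × 7.29×10⁻⁵ × sin 29° = 7.07×10⁻⁵ s⁻¹
Wind speed in SI: 48.6 knots = 25.0 m/s
Geostrophic balance rearranged: |∂P/∂n| = f ρ V_g
|∂P/∂n| = 7.07×10⁻⁵ × 1.20 × 25.0 = 2.12×10⁻³ Pa/m

2.1×10⁻³ Pa/m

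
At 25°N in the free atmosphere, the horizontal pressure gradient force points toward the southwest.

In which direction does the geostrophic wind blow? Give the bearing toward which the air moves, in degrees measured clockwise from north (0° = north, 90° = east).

The pressure-gradient force points toward the southwest (bearing 225°).
Geostrophic balance: in the Northern Hemisphere the Coriolis force deflects motion to the right, so the geostrophic wind blows 90° to the right of the pressure-gradient force (low pressure on the left).
Rotating 225° by 90° clockwise gives 315° — the wind blows toward the northwest.

315°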